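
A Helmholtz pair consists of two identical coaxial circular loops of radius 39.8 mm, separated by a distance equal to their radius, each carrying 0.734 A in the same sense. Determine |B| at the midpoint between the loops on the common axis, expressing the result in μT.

B ≈ 16.6 μT

Each loop contributes B = μ₀IR²/[2(R²+z²)^(3/2)] on the axis, with z measured from that loop.
Loop 1 (z = 0.0199 m): B₁ = 8.29×10⁻⁶ T. Loop 2 (z = 0.0199 m): B₂ = 8.29×10⁻⁶ T.
The fields add: B = B₁ + B₂ = 1.66×10⁻⁵ T.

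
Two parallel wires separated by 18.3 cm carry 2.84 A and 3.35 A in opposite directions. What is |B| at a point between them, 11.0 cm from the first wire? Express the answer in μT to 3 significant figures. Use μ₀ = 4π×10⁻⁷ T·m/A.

B ≈ 14.3 μT

Each long wire gives B = μ₀I/(2πd). Distances are d₁ = 0.11 m and d₂ = 0.073 m.
B₁ = 5.16×10⁻⁶ T, B₂ = 9.18×10⁻⁶ T.
Between antiparallel currents both contributions point the same way, so they add. B = B₁ + B₂ = 5.16×10⁻⁶ + 9.18×10⁻⁶ = 1.43×10⁻⁵ T.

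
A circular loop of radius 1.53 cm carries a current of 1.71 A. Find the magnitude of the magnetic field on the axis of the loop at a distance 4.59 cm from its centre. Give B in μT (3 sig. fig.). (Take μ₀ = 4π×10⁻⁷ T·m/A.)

B ≈ 2.22 μT

On the axis of a circular loop, B = μ₀IR² / [2(R²+z²)^(3/2)].
R² + z² = (0.0153)² + (0.0459)² = 0.002341 m², and (R²+z²)^(3/2) = 1.13×10⁻⁴ m³.
B = (4π×10⁻⁷ × 1.71 × 0.0002341) / (2 × 1.13×10⁻⁴) = 2.22×10⁻⁶ T.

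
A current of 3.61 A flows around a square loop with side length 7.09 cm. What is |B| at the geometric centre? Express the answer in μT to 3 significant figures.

B ≈ 57.6 μT

Each side is a finite straight segment at perpendicular distance d = a/(2 tan(π/4)) = 0.03545 m from the centre, with end-angles ±π/4.
One side contributes B₁ = (μ₀I/4πd)·2 sin(π/4) = 1.44×10⁻⁵ T.
All 4 sides add in the same direction: B = 4 × 1.44×10⁻⁵ = 5.76×10⁻⁵ T.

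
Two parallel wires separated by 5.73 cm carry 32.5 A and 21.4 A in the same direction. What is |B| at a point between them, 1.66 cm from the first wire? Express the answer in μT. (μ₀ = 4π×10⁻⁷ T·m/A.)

B ≈ 286 μT

Each long wire gives B = μ₀I/(2πd). Distances are d₁ = 0.0166 m and d₂ = 0.0407 m.
B₁ = 3.92×10⁻⁴ T, B₂ = 1.05×10⁻⁴ T.
Between parallel currents the two contributions point in opposite directions, so they subtract. B = |B₁ − B₂| = |3.92×10⁻⁴ − 1.05×10⁻⁴| = 2.86×10⁻⁴ T.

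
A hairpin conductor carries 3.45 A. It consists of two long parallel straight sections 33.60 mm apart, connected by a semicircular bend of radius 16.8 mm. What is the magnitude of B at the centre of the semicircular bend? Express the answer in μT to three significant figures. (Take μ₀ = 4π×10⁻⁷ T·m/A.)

The semicircular arc contributes B_arc = μ₀I·π/(4πR) = μ₀I/(4R) = 6.45×10⁻⁵ T.
Each semi-infinite lead is at perpendicular distance R = 0.0168 m from the centre, with the perpendicular foot at its near end, so it contributes μ₀I/(4πR); both point the same way, together 4.11×10⁻⁵ T.
Arc and leads all point the same direction: B = 6.45×10⁻⁵ + 4.11×10⁻⁵ = 1.06×10⁻⁴ T.

B ≈ 106 μT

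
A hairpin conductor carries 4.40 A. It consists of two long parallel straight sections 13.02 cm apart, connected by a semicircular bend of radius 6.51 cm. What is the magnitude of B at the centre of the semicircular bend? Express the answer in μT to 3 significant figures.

B ≈ 34.8 μT

The semicircular arc contributes B_arc = μ₀I·π/(4πR) = μ₀I/(4R) = 2.12×10⁻⁵ T.
Each semi-infinite lead is at perpendicular distance R = 0.0651 m from the centre, with the perpendicular foot at its near end, so it contributes μ₀I/(4πR); both point the same way, together 1.35×10⁻⁵ T.
Arc and leads all point the same direction: B = 2.12×10⁻⁵ + 1.35×10⁻⁵ = 3.48×10⁻⁵ T.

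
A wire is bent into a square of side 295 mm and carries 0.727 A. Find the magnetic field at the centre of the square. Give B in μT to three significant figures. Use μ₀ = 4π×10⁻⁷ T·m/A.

B ≈ 2.79 μT

Each side is a finite straight segment at perpendicular distance d = a/(2 tan(π/4)) = 0.1475 m from the centre, with end-angles ±π/4.
One side contributes B₁ = (μ₀I/4πd)·2 sin(π/4) = 6.97×10⁻⁷ T.
All 4 sides add in the same direction: B = 4 × 6.97×10⁻⁷ = 2.79×10⁻⁶ T.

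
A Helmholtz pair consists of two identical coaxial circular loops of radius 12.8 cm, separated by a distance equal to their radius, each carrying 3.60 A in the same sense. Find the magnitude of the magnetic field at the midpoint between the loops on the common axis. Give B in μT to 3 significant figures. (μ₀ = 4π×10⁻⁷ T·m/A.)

B ≈ 25.3 μT

Each loop contributes B = μ₀IR²/[2(R²+z²)^(3/2)] on the axis, with z measured from that loop.
Loop 1 (z = 0.064 m): B₁ = 1.26×10⁻⁵ T. Loop 2 (z = 0.064 m): B₂ = 1.26×10⁻⁵ T.
The fields add: B = B₁ + B₂ = 2.53×10⁻⁵ T.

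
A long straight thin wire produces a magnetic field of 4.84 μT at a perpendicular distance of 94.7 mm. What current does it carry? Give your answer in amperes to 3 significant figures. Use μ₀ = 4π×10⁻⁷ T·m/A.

For a long straight wire B = μ₀I/(2πd), so I = 2πdB/μ₀.
I = 2π × 0.0947 × 4.84×10⁻⁶ / (4π×10⁻⁷) = 2.29 A.

I ≈ 2.29 A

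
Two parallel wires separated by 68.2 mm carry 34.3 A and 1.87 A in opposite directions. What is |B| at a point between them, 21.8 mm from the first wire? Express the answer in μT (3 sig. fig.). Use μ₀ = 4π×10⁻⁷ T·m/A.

Each long wire gives B = μ₀I/(2πd). Distances are d₁ = 0.0218 m and d₂ = 0.0464 m.
B₁ = 3.15×10⁻⁴ T, B₂ = 8.06×10⁻⁶ T.
Between antiparallel currents both contributions point the same way, so they add. B = B₁ + B₂ = 3.15×10⁻⁴ + 8.06×10⁻⁶ = 3.23×10⁻⁴ T.

B ≈ 323 μT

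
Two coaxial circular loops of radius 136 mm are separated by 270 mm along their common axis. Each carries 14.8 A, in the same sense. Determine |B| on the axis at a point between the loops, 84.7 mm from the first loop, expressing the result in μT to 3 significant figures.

Each loop contributes B = μ₀IR²/[2(R²+z²)^(3/2)] on the axis, with z measured from that loop.
Loop 1 (z = 0.0847 m): B₁ = 4.18×10⁻⁵ T. Loop 2 (z = 0.1853 m): B₂ = 1.42×10⁻⁵ T.
The fields add: B = B₁ + B₂ = 5.60×10⁻⁵ T.

B ≈ 56.0 μT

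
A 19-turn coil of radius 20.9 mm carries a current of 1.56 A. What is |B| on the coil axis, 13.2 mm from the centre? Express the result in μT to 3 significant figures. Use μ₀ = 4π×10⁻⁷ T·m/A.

B ≈ 539 μT

For an N-turn flat coil, B = Nμ₀IR²/[2(R²+z²)^(3/2)] with R = 0.0209 m, z = 0.0132 m.
B = 19 × 2.83×10⁻⁵ T = 5.39×10⁻⁴ T.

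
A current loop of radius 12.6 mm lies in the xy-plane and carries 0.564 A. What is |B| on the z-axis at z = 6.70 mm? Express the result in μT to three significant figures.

On the axis of a circular loop, B = μ₀IR² / [2(R²+z²)^(3/2)].
R² + z² = (0.0126)² + (0.0067)² = 0.0002037 m², and (R²+z²)^(3/2) = 2.91×10⁻⁶ m³.
B = (4π×10⁻⁷ × 0.564 × 0.0001588) / (2 × 2.91×10⁻⁶) = 1.94×10⁻⁵ T.

B ≈ 19.4 μT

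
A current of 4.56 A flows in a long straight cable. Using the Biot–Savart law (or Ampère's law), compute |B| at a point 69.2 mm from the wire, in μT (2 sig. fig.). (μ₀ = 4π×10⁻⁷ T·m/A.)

For an infinitely long straight wire, B = μ₀I/(2πd).
B = (4π×10⁻⁷ × 4.56) / (2π × 0.0692) = 1.32×10⁻⁵ T.

B ≈ 13 μT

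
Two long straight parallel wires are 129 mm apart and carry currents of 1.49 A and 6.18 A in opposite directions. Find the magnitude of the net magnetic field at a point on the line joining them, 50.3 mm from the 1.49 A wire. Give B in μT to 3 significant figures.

Each long wire gives B = μ₀I/(2πd). Distances are d₁ = 0.0503 m and d₂ = 0.0787 m.
B₁ = 5.92×10⁻⁶ T, B₂ = 1.57×10⁻⁵ T.
Between antiparallel currents both contributions point the same way, so they add. B = B₁ + B₂ = 5.92×10⁻⁶ + 1.57×10⁻⁵ = 2.16×10⁻⁵ T.

B ≈ 21.6 μT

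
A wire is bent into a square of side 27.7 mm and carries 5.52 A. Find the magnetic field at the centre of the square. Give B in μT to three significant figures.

Each side is a finite straight segment at perpendicular distance d = a/(2 tan(π/4)) = 0.01385 m from the centre, with end-angles ±π/4.
One side contributes B₁ = (μ₀I/4πd)·2 sin(π/4) = 5.64×10⁻⁵ T.
All 4 sides add in the same direction: B = 4 × 5.64×10⁻⁵ = 2.25×10⁻⁴ T.

B ≈ 225 μT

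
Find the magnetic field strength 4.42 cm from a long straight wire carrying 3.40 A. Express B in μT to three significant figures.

B ≈ 15.4 μT

For an infinitely long straight wire, B = μ₀I/(2πd).
B = (4π×10⁻⁷ × 3.40) / (2π × 0.0442) = 1.54×10⁻⁵ T.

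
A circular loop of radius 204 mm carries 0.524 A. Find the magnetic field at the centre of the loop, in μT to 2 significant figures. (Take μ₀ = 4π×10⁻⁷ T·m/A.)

At the centre of a circular loop the Biot–Savart law gives B = μ₀I/(2R).
B = (4π×10⁻⁷ × 0.524) / (2 × 0.204) = 1.61×10⁻⁶ T.

B ≈ 1.6 μT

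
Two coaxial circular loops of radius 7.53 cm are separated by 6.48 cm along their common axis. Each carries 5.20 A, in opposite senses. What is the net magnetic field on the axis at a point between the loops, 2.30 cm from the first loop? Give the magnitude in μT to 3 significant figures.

B ≈ 8.96 μT

Each loop contributes B = μ₀IR²/[2(R²+z²)^(3/2)] on the axis, with z measured from that loop.
Loop 1 (z = 0.023 m): B₁ = 3.80×10⁻⁵ T. Loop 2 (z = 0.0418 m): B₂ = 2.90×10⁻⁵ T.
The fields oppose: B = |B₁ − B₂| = 8.96×10⁻⁶ T.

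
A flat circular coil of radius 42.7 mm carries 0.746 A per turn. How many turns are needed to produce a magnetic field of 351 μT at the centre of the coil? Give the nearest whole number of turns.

N = 32

For an N-turn coil, B = Nμ₀I/(2R). A single turn gives B₁ = 1.10×10⁻⁵ T with R = 0.0427 m.
N = B/B₁ = 3.51×10⁻⁴ / 1.10×10⁻⁵ = 31.98.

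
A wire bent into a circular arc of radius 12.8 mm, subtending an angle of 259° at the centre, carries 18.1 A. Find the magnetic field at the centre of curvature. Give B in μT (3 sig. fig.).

B ≈ 639 μT

The Biot–Savart field of a circular arc at its centre is B = μ₀Iφ/(4πR), with φ = 4.52 rad.
B = (4π×10⁻⁷ × 18.1 × 4.52) / (4π × 0.0128) = 6.39×10⁻⁴ T.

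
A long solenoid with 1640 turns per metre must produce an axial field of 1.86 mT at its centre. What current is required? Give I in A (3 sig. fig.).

Inside a long solenoid B = μ₀nI with n = 1640 m⁻¹, so I = B/(μ₀n).
I = 1.86×10⁻³ / (4π×10⁻⁷ × 1640) = 0.903 A.

I ≈ 0.903 A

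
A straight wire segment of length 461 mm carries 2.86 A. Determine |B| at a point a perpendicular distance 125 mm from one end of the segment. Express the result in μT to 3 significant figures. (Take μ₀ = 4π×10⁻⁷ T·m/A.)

B ≈ 2.21 μT

For a finite straight segment, B = (μ₀I/4πd)(sinθ₁ + sinθ₂), where θ₁, θ₂ are the angles from the perpendicular to each end.
The perpendicular foot is at one end, so the two end-offsets along the wire are 0 and L = 0.461 m.
sinθ₁ = 0/√(0²+0.125²) = 0.0000; sinθ₂ = 0.461/√(0.461²+0.125²) = 0.9651.
B = (4π×10⁻⁷ × 2.86) / (4π × 0.125) × (0.0000 + 0.9651) = 2.21×10⁻⁶ T.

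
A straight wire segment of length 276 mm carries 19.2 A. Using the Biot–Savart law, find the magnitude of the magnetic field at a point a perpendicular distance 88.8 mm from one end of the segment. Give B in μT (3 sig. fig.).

B ≈ 20.6 μT

For a finite straight segment, B = (μ₀I/4πd)(sinθ₁ + sinθ₂), where θ₁, θ₂ are the angles from the perpendicular to each end.
The perpendicular foot is at one end, so the two end-offsets along the wire are 0 and L = 0.276 m.
sinθ₁ = 0/√(0²+0.0888²) = 0.0000; sinθ₂ = 0.276/√(0.276²+0.0888²) = 0.9519.
B = (4π×10⁻⁷ × 19.2) / (4π × 0.0888) × (0.0000 + 0.9519) = 2.06×10⁻⁵ T.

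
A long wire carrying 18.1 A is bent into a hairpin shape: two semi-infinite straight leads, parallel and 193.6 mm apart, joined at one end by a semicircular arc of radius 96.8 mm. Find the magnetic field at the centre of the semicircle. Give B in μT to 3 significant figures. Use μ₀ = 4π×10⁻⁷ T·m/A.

The semicircular arc contributes B_arc = μ₀I·π/(4πR) = μ₀I/(4R) = 5.87×10⁻⁵ T.
Each semi-infinite lead is at perpendicular distance R = 0.0968 m from the centre, with the perpendicular foot at its near end, so it contributes μ₀I/(4πR); both point the same way, together 3.74×10⁻⁵ T.
Arc and leads all point the same direction: B = 5.87×10⁻⁵ + 3.74×10⁻⁵ = 9.61×10⁻⁵ T.

B ≈ 96.1 μT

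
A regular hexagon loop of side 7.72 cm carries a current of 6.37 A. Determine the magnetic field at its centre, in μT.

Each side is a finite straight segment at perpendicular distance d = a/(2 tan(π/6)) = 0.06686 m from the centre, with end-angles ±π/6.
One side contributes B₁ = (μ₀I/4πd)·2 sin(π/6) = 9.53×10⁻⁶ T.
All 6 sides add in the same direction: B = 6 × 9.53×10⁻⁶ = 5.72×10⁻⁵ T.

B ≈ 57.2 μT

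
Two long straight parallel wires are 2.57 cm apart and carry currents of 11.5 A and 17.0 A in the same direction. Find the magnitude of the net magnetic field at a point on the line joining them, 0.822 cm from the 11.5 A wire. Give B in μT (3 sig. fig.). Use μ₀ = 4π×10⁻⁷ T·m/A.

B ≈ 85.3 μT

Each long wire gives B = μ₀I/(2πd). Distances are d₁ = 0.00822 m and d₂ = 0.01748 m.
B₁ = 2.80×10⁻⁴ T, B₂ = 1.95×10⁻⁴ T.
Between parallel currents the two contributions point in opposite directions, so they subtract. B = |B₁ − B₂| = |2.80×10⁻⁴ − 1.95×10⁻⁴| = 8.53×10⁻⁵ T.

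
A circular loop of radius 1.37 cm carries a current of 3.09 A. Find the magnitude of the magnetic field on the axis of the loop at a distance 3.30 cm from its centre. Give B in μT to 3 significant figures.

B ≈ 7.99 μT

On the axis of a circular loop, B = μ₀IR² / [2(R²+z²)^(3/2)].
R² + z² = (0.0137)² + (0.033)² = 0.001277 m², and (R²+z²)^(3/2) = 4.56×10⁻⁵ m³.
B = (4π×10⁻⁷ × 3.09 × 0.0001877) / (2 × 4.56×10⁻⁵) = 7.99×10⁻⁶ T.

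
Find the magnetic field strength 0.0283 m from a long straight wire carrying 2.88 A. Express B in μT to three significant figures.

For an infinitely long straight wire, B = μ₀I/(2πd).
B = (4π×10⁻⁷ × 2.88) / (2π × 0.0283) = 2.04×10⁻⁵ T.

B ≈ 20.4 μT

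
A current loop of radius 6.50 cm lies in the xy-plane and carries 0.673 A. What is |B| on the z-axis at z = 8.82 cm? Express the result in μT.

B ≈ 1.36 μT

On the axis of a circular loop, B = μ₀IR² / [2(R²+z²)^(3/2)].
R² + z² = (0.065)² + (0.0882)² = 0.012 m², and (R²+z²)^(3/2) = 1.32×10⁻³ m³.
B = (4π×10⁻⁷ × 0.673 × 0.004225) / (2 × 1.32×10⁻³) = 1.36×10⁻⁶ T.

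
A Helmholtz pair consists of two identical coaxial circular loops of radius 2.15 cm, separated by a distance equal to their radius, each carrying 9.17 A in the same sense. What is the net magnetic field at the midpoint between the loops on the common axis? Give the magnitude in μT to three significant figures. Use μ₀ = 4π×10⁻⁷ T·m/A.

B ≈ 384 μT

Each loop contributes B = μ₀IR²/[2(R²+z²)^(3/2)] on the axis, with z measured from that loop.
Loop 1 (z = 0.01075 m): B₁ = 1.92×10⁻⁴ T. Loop 2 (z = 0.01075 m): B₂ = 1.92×10⁻⁴ T.
The fields add: B = B₁ + B₂ = 3.84×10⁻⁴ T.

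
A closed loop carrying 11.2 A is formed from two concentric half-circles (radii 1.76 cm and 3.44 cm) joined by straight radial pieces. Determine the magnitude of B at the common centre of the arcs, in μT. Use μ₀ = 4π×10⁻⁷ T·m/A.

The radial connectors point toward the centre, so dl × r̂ = 0 and they contribute nothing.
Each semicircle gives μ₀I/(4R): inner arc 2.00×10⁻⁴ T, outer arc 1.02×10⁻⁴ T.
The two arcs carry current in opposite angular senses, so their fields oppose: B = |2.00×10⁻⁴ − 1.02×10⁻⁴| = 9.76×10⁻⁵ T.

B ≈ 97.6 μT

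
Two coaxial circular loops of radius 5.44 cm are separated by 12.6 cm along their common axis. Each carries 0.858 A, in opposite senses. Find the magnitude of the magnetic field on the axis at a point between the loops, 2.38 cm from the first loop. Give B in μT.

Each loop contributes B = μ₀IR²/[2(R²+z²)^(3/2)] on the axis, with z measured from that loop.
Loop 1 (z = 0.0238 m): B₁ = 7.62×10⁻⁶ T. Loop 2 (z = 0.1022 m): B₂ = 1.03×10⁻⁶ T.
The fields oppose: B = |B₁ − B₂| = 6.59×10⁻⁶ T.

B ≈ 6.59 μT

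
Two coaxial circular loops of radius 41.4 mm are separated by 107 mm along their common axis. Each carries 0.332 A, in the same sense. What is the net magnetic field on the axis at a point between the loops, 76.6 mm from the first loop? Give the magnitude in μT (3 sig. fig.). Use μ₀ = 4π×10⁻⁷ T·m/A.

Each loop contributes B = μ₀IR²/[2(R²+z²)^(3/2)] on the axis, with z measured from that loop.
Loop 1 (z = 0.0766 m): B₁ = 5.42×10⁻⁷ T. Loop 2 (z = 0.0304 m): B₂ = 2.64×10⁻⁶ T.
The fields add: B = B₁ + B₂ = 3.18×10⁻⁶ T.

B ≈ 3.18 μT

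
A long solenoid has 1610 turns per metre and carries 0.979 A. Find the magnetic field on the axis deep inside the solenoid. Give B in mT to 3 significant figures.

B ≈ 1.98 mT

Inside a long solenoid, B = μ₀nI with n = 1610 turns/m.
B = 4π×10⁻⁷ × 1610 × 0.979 = 1.98×10⁻³ T.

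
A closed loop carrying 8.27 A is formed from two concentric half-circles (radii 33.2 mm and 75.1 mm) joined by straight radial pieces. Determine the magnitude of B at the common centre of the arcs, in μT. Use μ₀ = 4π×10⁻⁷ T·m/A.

B ≈ 43.7 μT

The radial connectors point toward the centre, so dl × r̂ = 0 and they contribute nothing.
Each semicircle gives μ₀I/(4R): inner arc 7.83×10⁻⁵ T, outer arc 3.46×10⁻⁵ T.
The two arcs carry current in opposite angular senses, so their fields oppose: B = |7.83×10⁻⁵ − 3.46×10⁻⁵| = 4.37×10⁻⁵ T.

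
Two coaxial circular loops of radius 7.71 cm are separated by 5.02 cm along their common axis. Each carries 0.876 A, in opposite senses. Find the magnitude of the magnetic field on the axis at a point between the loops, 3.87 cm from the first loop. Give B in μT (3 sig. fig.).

Each loop contributes B = μ₀IR²/[2(R²+z²)^(3/2)] on the axis, with z measured from that loop.
Loop 1 (z = 0.0387 m): B₁ = 5.10×10⁻⁶ T. Loop 2 (z = 0.0115 m): B₂ = 6.91×10⁻⁶ T.
The fields oppose: B = |B₁ − B₂| = 1.81×10⁻⁶ T.

B ≈ 1.81 μT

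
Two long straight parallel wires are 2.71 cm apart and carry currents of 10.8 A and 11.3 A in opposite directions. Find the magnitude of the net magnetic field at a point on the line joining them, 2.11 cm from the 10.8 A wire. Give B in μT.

Each long wire gives B = μ₀I/(2πd). Distances are d₁ = 0.0211 m and d₂ = 0.006 m.
B₁ = 1.02×10⁻⁴ T, B₂ = 3.77×10⁻⁴ T.
Between antiparallel currents both contributions point the same way, so they add. B = B₁ + B₂ = 1.02×10⁻⁴ + 3.77×10⁻⁴ = 4.79×10⁻⁴ T.

B ≈ 479 μT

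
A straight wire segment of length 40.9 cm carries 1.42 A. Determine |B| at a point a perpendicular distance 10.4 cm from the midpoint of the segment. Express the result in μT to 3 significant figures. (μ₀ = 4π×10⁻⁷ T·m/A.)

B ≈ 2.43 μT

For a finite straight segment, B = (μ₀I/4πd)(sinθ₁ + sinθ₂), where θ₁, θ₂ are the angles from the perpendicular to each end.
The perpendicular from the point meets the wire at its midpoint, so each end is L/2 = 0.2045 m away along the wire.
sinθ₁ = 0.2045/√(0.2045²+0.104²) = 0.8914; sinθ₂ = 0.2045/√(0.2045²+0.104²) = 0.8914.
B = (4π×10⁻⁷ × 1.42) / (4π × 0.104) × (0.8914 + 0.8914) = 2.43×10⁻⁶ T.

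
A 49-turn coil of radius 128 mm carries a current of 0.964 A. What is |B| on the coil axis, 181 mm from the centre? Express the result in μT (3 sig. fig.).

B ≈ 44.6 μT

For an N-turn flat coil, B = Nμ₀IR²/[2(R²+z²)^(3/2)] with R = 0.128 m, z = 0.181 m.
B = 49 × 9.11×10⁻⁷ T = 4.46×10⁻⁵ T.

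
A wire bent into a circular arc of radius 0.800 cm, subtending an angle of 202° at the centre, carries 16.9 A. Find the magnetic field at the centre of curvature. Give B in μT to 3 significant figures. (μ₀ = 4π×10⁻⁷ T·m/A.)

The Biot–Savart field of a circular arc at its centre is B = μ₀Iφ/(4πR), with φ = 3.526 rad.
B = (4π×10⁻⁷ × 16.9 × 3.526) / (4π × 0.008) = 7.45×10⁻⁴ T.

B ≈ 745 μT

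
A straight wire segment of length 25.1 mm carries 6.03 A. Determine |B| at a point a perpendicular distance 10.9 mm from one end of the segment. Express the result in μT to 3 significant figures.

B ≈ 50.7 μT

For a finite straight segment, B = (μ₀I/4πd)(sinθ₁ + sinθ₂), where θ₁, θ₂ are the angles from the perpendicular to each end.
The perpendicular foot is at one end, so the two end-offsets along the wire are 0 and L = 0.0251 m.
sinθ₁ = 0/√(0²+0.0109²) = 0.0000; sinθ₂ = 0.0251/√(0.0251²+0.0109²) = 0.9172.
B = (4π×10⁻⁷ × 6.03) / (4π × 0.0109) × (0.0000 + 0.9172) = 5.07×10⁻⁵ T.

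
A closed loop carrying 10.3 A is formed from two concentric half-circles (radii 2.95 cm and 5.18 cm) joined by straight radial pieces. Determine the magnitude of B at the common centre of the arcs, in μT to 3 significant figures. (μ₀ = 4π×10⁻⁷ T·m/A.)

The radial connectors point toward the centre, so dl × r̂ = 0 and they contribute nothing.
Each semicircle gives μ₀I/(4R): inner arc 1.10×10⁻⁴ T, outer arc 6.25×10⁻⁵ T.
The two arcs carry current in opposite angular senses, so their fields oppose: B = |1.10×10⁻⁴ − 6.25×10⁻⁵| = 4.72×10⁻⁵ T.

B ≈ 47.2 μT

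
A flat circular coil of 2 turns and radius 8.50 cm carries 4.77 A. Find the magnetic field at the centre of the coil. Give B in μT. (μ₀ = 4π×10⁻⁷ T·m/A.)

B ≈ 70.5 μT

For an N-turn flat coil, B = Nμ₀I/(2R) with R = 0.085 m.
B = 2 × 3.53×10⁻⁵ T = 7.05×10⁻⁵ T.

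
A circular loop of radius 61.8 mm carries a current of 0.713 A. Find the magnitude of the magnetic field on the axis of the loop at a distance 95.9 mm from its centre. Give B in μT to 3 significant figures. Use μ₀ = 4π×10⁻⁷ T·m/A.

On the axis of a circular loop, B = μ₀IR² / [2(R²+z²)^(3/2)].
R² + z² = (0.0618)² + (0.0959)² = 0.01302 m², and (R²+z²)^(3/2) = 1.48×10⁻³ m³.
B = (4π×10⁻⁷ × 0.713 × 0.003819) / (2 × 1.48×10⁻³) = 1.15×10⁻⁶ T.

B ≈ 1.15 μT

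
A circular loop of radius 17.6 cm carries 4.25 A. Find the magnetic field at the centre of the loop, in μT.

B ≈ 15.2 μT

At the centre of a circular loop the Biot–Savart law gives B = μ₀I/(2R).
B = (4π×10⁻⁷ × 4.25) / (2 × 0.176) = 1.52×10⁻⁵ T.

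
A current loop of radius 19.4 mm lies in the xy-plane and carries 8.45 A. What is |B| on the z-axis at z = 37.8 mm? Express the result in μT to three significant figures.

On the axis of a circular loop, B = μ₀IR² / [2(R²+z²)^(3/2)].
R² + z² = (0.0194)² + (0.0378)² = 0.001805 m², and (R²+z²)^(3/2) = 7.67×10⁻⁵ m³.
B = (4π×10⁻⁷ × 8.45 × 0.0003764) / (2 × 7.67×10⁻⁵) = 2.61×10⁻⁵ T.

B ≈ 26.1 μT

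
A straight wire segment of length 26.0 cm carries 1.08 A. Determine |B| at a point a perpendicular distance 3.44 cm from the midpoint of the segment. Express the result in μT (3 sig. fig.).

B ≈ 6.07 μT

For a finite straight segment, B = (μ₀I/4πd)(sinθ₁ + sinθ₂), where θ₁, θ₂ are the angles from the perpendicular to each end.
The perpendicular from the point meets the wire at its midpoint, so each end is L/2 = 0.13 m away along the wire.
sinθ₁ = 0.13/√(0.13²+0.0344²) = 0.9667; sinθ₂ = 0.13/√(0.13²+0.0344²) = 0.9667.
B = (4π×10⁻⁷ × 1.08) / (4π × 0.0344) × (0.9667 + 0.9667) = 6.07×10⁻⁶ T.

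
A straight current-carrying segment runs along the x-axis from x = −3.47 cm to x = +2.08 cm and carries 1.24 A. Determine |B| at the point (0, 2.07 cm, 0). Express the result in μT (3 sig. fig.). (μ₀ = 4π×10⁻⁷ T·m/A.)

For a finite straight segment, B = (μ₀I/4πd)(sinθ₁ + sinθ₂), where θ₁, θ₂ are the angles from the perpendicular to each end.
The perpendicular distance is d = 0.0207 m; the end-offsets along the wire are a = 0.0347 m and b = 0.0208 m.
sinθ₁ = 0.0347/√(0.0347²+0.0207²) = 0.8588; sinθ₂ = 0.0208/√(0.0208²+0.0207²) = 0.7088.
B = (4π×10⁻⁷ × 1.24) / (4π × 0.0207) × (0.8588 + 0.7088) = 9.39×10⁻⁶ T.

B ≈ 9.39 μT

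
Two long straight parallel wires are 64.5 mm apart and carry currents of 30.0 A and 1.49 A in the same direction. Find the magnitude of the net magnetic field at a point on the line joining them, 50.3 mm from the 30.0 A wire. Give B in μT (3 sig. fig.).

B ≈ 98.3 μT

Each long wire gives B = μ₀I/(2πd). Distances are d₁ = 0.0503 m and d₂ = 0.0142 m.
B₁ = 1.19×10⁻⁴ T, B₂ = 2.10×10⁻⁵ T.
Between parallel currents the two contributions point in opposite directions, so they subtract. B = |B₁ − B₂| = |1.19×10⁻⁴ − 2.10×10⁻⁵| = 9.83×10⁻⁵ T.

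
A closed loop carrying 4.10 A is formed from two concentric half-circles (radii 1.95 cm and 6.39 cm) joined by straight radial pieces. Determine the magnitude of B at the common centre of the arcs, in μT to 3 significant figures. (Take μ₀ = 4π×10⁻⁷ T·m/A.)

The radial connectors point toward the centre, so dl × r̂ = 0 and they contribute nothing.
Each semicircle gives μ₀I/(4R): inner arc 6.61×10⁻⁵ T, outer arc 2.02×10⁻⁵ T.
The two arcs carry current in opposite angular senses, so their fields oppose: B = |6.61×10⁻⁵ − 2.02×10⁻⁵| = 4.59×10⁻⁵ T.

B ≈ 45.9 μT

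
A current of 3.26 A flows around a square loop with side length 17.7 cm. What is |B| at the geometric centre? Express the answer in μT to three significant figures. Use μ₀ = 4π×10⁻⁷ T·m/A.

Each side is a finite straight segment at perpendicular distance d = a/(2 tan(π/4)) = 0.0885 m from the centre, with end-angles ±π/4.
One side contributes B₁ = (μ₀I/4πd)·2 sin(π/4) = 5.21×10⁻⁶ T.
All 4 sides add in the same direction: B = 4 × 5.21×10⁻⁶ = 2.08×10⁻⁵ T.

B ≈ 20.8 μT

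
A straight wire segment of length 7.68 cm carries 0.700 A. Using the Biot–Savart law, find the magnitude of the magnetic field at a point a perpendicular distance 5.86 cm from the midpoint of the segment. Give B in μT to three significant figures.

B ≈ 1.31 μT

For a finite straight segment, B = (μ₀I/4πd)(sinθ₁ + sinθ₂), where θ₁, θ₂ are the angles from the perpendicular to each end.
The perpendicular from the point meets the wire at its midpoint, so each end is L/2 = 0.0384 m away along the wire.
sinθ₁ = 0.0384/√(0.0384²+0.0586²) = 0.5481; sinθ₂ = 0.0384/√(0.0384²+0.0586²) = 0.5481.
B = (4π×10⁻⁷ × 0.700) / (4π × 0.0586) × (0.5481 + 0.5481) = 1.31×10⁻⁶ T.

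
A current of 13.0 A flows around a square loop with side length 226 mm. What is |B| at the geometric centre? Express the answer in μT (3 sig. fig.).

B ≈ 65.1 μT

Each side is a finite straight segment at perpendicular distance d = a/(2 tan(π/4)) = 0.113 m from the centre, with end-angles ±π/4.
One side contributes B₁ = (μ₀I/4πd)·2 sin(π/4) = 1.63×10⁻⁵ T.
All 4 sides add in the same direction: B = 4 × 1.63×10⁻⁵ = 6.51×10⁻⁵ T.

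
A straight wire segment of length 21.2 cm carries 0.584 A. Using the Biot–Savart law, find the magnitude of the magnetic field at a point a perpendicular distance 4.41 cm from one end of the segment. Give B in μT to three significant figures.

B ≈ 1.30 μT

For a finite straight segment, B = (μ₀I/4πd)(sinθ₁ + sinθ₂), where θ₁, θ₂ are the angles from the perpendicular to each end.
The perpendicular foot is at one end, so the two end-offsets along the wire are 0 and L = 0.212 m.
sinθ₁ = 0/√(0²+0.0441²) = 0.0000; sinθ₂ = 0.212/√(0.212²+0.0441²) = 0.9790.
B = (4π×10⁻⁷ × 0.584) / (4π × 0.0441) × (0.0000 + 0.9790) = 1.30×10⁻⁶ T.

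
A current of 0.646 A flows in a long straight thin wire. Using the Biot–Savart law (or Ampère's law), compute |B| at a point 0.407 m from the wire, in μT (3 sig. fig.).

For an infinitely long straight wire, B = μ₀I/(2πd).
B = (4π×10⁻⁷ × 0.646) / (2π × 0.407) = 3.17×10⁻⁷ T.

B ≈ 0.317 μT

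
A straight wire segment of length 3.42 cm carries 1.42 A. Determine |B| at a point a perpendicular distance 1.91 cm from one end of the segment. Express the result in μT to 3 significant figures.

For a finite straight segment, B = (μ₀I/4πd)(sinθ₁ + sinθ₂), where θ₁, θ₂ are the angles from the perpendicular to each end.
The perpendicular foot is at one end, so the two end-offsets along the wire are 0 and L = 0.0342 m.
sinθ₁ = 0/√(0²+0.0191²) = 0.0000; sinθ₂ = 0.0342/√(0.0342²+0.0191²) = 0.8731.
B = (4π×10⁻⁷ × 1.42) / (4π × 0.0191) × (0.0000 + 0.8731) = 6.49×10⁻⁶ T.

B ≈ 6.49 μT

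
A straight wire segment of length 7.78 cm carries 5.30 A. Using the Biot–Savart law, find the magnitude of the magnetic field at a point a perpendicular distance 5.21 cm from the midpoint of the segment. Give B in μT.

For a finite straight segment, B = (μ₀I/4πd)(sinθ₁ + sinθ₂), where θ₁, θ₂ are the angles from the perpendicular to each end.
The perpendicular from the point meets the wire at its midpoint, so each end is L/2 = 0.0389 m away along the wire.
sinθ₁ = 0.0389/√(0.0389²+0.0521²) = 0.5983; sinθ₂ = 0.0389/√(0.0389²+0.0521²) = 0.5983.
B = (4π×10⁻⁷ × 5.30) / (4π × 0.0521) × (0.5983 + 0.5983) = 1.22×10⁻⁵ T.

B ≈ 12.2 μT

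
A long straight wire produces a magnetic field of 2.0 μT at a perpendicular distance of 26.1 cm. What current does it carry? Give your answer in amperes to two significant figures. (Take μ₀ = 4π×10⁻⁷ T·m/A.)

For a long straight wire B = μ₀I/(2πd), so I = 2πdB/μ₀.
I = 2π × 0.261 × 2.00×10⁻⁶ / (4π×10⁻⁷) = 2.61 A.

I ≈ 2.6 A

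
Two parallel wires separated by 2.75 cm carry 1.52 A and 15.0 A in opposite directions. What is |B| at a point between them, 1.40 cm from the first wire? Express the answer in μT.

B ≈ 244 μT

Each long wire gives B = μ₀I/(2πd). Distances are d₁ = 0.014 m and d₂ = 0.0135 m.
B₁ = 2.17×10⁻⁵ T, B₂ = 2.22×10⁻⁴ T.
Between antiparallel currents both contributions point the same way, so they add. B = B₁ + B₂ = 2.17×10⁻⁵ + 2.22×10⁻⁴ = 2.44×10⁻⁴ T.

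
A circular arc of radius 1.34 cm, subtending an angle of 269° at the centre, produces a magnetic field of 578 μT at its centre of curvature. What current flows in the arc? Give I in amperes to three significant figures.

For a circular arc, B = μ₀Iφ/(4πR) with φ in radians; here φ = 4.695 rad.
So I = 4πRB/(μ₀φ) = 4π × 0.0134 × 5.78×10⁻⁴ / (4π×10⁻⁷ × 4.695) = 16.5 A.

I ≈ 16.5 A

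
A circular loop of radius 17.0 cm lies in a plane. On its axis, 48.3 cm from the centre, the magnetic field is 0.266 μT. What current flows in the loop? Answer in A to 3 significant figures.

I ≈ 1.97 A

On the axis of a loop, B = μ₀IR²/[2(R²+z²)^(3/2)], so I = 2B(R²+z²)^(3/2)/(μ₀R²).
R² + z² = 0.0289 + 0.2333 = 0.2622 m²; raised to 3/2 gives 0.134 m³.
I = 2 × 2.66×10⁻⁷ × 0.134 / (1.26×10⁻⁶ × 0.0289) = 1.97 A.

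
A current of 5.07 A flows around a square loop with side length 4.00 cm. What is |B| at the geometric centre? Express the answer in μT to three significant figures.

B ≈ 143 μT

Each side is a finite straight segment at perpendicular distance d = a/(2 tan(π/4)) = 0.02 m from the centre, with end-angles ±π/4.
One side contributes B₁ = (μ₀I/4πd)·2 sin(π/4) = 3.59×10⁻⁵ T.
All 4 sides add in the same direction: B = 4 × 3.59×10⁻⁵ = 1.43×10⁻⁴ T.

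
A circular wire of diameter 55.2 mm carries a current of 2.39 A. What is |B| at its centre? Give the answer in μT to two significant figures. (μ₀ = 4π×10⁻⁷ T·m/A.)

B ≈ 54 μT

At the centre of a circular loop the Biot–Savart law gives B = μ₀I/(2R) (so R = 0.0276 m).
B = (4π×10⁻⁷ × 2.39) / (2 × 0.0276) = 5.44×10⁻⁵ T.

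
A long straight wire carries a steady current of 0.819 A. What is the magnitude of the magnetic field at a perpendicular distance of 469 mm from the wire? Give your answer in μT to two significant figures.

For an infinitely long straight wire, B = μ₀I/(2πd).
B = (4π×10⁻⁷ × 0.819) / (2π × 0.469) = 3.49×10⁻⁷ T.

B ≈ 0.35 μT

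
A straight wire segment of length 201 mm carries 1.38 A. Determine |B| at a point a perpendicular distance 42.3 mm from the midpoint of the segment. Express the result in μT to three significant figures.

B ≈ 6.01 μT

For a finite straight segment, B = (μ₀I/4πd)(sinθ₁ + sinθ₂), where θ₁, θ₂ are the angles from the perpendicular to each end.
The perpendicular from the point meets the wire at its midpoint, so each end is L/2 = 0.1005 m away along the wire.
sinθ₁ = 0.1005/√(0.1005²+0.0423²) = 0.9217; sinθ₂ = 0.1005/√(0.1005²+0.0423²) = 0.9217.
B = (4π×10⁻⁷ × 1.38) / (4π × 0.0423) × (0.9217 + 0.9217) = 6.01×10⁻⁶ T.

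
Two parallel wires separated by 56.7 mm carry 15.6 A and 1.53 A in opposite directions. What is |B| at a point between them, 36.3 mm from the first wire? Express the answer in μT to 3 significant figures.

B ≈ 101 μT

Each long wire gives B = μ₀I/(2πd). Distances are d₁ = 0.0363 m and d₂ = 0.0204 m.
B₁ = 8.60×10⁻⁵ T, B₂ = 1.50×10⁻⁵ T.
Between antiparallel currents both contributions point the same way, so they add. B = B₁ + B₂ = 8.60×10⁻⁵ + 1.50×10⁻⁵ = 1.01×10⁻⁴ T.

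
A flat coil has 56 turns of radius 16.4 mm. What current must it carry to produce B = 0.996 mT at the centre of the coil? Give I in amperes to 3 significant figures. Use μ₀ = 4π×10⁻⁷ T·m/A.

I ≈ 0.464 A

For an N-turn coil, B = Nμ₀I/(2R) with R = 0.0164 m, so I = 2RB/(Nμ₀) = 2 × 0.0164 × 9.96×10⁻⁴ / (56 × 4π×10⁻⁷) = 0.464 A.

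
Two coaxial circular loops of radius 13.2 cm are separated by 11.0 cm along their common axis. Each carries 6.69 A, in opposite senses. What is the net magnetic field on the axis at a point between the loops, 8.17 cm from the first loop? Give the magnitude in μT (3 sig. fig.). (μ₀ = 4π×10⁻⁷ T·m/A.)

Each loop contributes B = μ₀IR²/[2(R²+z²)^(3/2)] on the axis, with z measured from that loop.
Loop 1 (z = 0.0817 m): B₁ = 1.96×10⁻⁵ T. Loop 2 (z = 0.0283 m): B₂ = 2.98×10⁻⁵ T.
The fields oppose: B = |B₁ − B₂| = 1.02×10⁻⁵ T.

B ≈ 10.2 μT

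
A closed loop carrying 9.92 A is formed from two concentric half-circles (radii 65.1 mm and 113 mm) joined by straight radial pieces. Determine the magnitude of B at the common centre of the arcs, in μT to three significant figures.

B ≈ 20.3 μT

The radial connectors point toward the centre, so dl × r̂ = 0 and they contribute nothing.
Each semicircle gives μ₀I/(4R): inner arc 4.79×10⁻⁵ T, outer arc 2.76×10⁻⁵ T.
The two arcs carry current in opposite angular senses, so their fields oppose: B = |4.79×10⁻⁵ − 2.76×10⁻⁵| = 2.03×10⁻⁵ T.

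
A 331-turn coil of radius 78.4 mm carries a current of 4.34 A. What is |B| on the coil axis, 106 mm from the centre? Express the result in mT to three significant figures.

For an N-turn flat coil, B = Nμ₀IR²/[2(R²+z²)^(3/2)] with R = 0.0784 m, z = 0.106 m.
B = 331 × 7.31×10⁻⁶ T = 2.42×10⁻³ T.

B ≈ 2.42 mT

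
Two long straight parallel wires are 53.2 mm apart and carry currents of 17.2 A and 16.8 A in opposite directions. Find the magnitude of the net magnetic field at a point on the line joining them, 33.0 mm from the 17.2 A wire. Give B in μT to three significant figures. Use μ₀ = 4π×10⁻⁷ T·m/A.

Each long wire gives B = μ₀I/(2πd). Distances are d₁ = 0.033 m and d₂ = 0.0202 m.
B₁ = 1.04×10⁻⁴ T, B₂ = 1.66×10⁻⁴ T.
Between antiparallel currents both contributions point the same way, so they add. B = B₁ + B₂ = 1.04×10⁻⁴ + 1.66×10⁻⁴ = 2.71×10⁻⁴ T.

B ≈ 271 μT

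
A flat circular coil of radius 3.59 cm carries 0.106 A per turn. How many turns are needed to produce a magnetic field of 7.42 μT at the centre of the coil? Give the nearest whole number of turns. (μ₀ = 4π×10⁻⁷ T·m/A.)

For an N-turn coil, B = Nμ₀I/(2R). A single turn gives B₁ = 1.86×10⁻⁶ T with R = 0.0359 m.
N = B/B₁ = 7.42×10⁻⁶ / 1.86×10⁻⁶ = 4.00.

N = 4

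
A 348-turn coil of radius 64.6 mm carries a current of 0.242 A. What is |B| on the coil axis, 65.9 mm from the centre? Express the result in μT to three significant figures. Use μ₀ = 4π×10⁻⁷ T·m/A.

For an N-turn flat coil, B = Nμ₀IR²/[2(R²+z²)^(3/2)] with R = 0.0646 m, z = 0.0659 m.
B = 348 × 8.07×10⁻⁷ T = 2.81×10⁻⁴ T.

B ≈ 281 μT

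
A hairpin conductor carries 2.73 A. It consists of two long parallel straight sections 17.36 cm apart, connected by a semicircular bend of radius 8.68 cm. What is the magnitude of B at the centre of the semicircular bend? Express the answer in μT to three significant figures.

The semicircular arc contributes B_arc = μ₀I·π/(4πR) = μ₀I/(4R) = 9.88×10⁻⁶ T.
Each semi-infinite lead is at perpendicular distance R = 0.0868 m from the centre, with the perpendicular foot at its near end, so it contributes μ₀I/(4πR); both point the same way, together 6.29×10⁻⁶ T.
Arc and leads all point the same direction: B = 9.88×10⁻⁶ + 6.29×10⁻⁶ = 1.62×10⁻⁵ T.

B ≈ 16.2 μT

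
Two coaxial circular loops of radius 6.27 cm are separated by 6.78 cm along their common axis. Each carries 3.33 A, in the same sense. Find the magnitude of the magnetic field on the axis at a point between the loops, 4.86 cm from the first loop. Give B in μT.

Each loop contributes B = μ₀IR²/[2(R²+z²)^(3/2)] on the axis, with z measured from that loop.
Loop 1 (z = 0.0486 m): B₁ = 1.65×10⁻⁵ T. Loop 2 (z = 0.0192 m): B₂ = 2.92×10⁻⁵ T.
The fields add: B = B₁ + B₂ = 4.56×10⁻⁵ T.

B ≈ 45.6 μT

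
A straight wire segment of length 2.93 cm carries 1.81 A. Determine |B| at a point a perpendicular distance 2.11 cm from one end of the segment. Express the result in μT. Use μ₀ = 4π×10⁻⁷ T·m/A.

B ≈ 6.96 μT

For a finite straight segment, B = (μ₀I/4πd)(sinθ₁ + sinθ₂), where θ₁, θ₂ are the angles from the perpendicular to each end.
The perpendicular foot is at one end, so the two end-offsets along the wire are 0 and L = 0.0293 m.
sinθ₁ = 0/√(0²+0.0211²) = 0.0000; sinθ₂ = 0.0293/√(0.0293²+0.0211²) = 0.8115.
B = (4π×10⁻⁷ × 1.81) / (4π × 0.0211) × (0.0000 + 0.8115) = 6.96×10⁻⁶ T.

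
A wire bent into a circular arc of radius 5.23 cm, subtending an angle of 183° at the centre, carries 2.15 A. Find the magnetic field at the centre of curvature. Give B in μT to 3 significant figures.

B ≈ 13.1 μT

The Biot–Savart field of a circular arc at its centre is B = μ₀Iφ/(4πR), with φ = 3.194 rad.
B = (4π×10⁻⁷ × 2.15 × 3.194) / (4π × 0.0523) = 1.31×10⁻⁵ T.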